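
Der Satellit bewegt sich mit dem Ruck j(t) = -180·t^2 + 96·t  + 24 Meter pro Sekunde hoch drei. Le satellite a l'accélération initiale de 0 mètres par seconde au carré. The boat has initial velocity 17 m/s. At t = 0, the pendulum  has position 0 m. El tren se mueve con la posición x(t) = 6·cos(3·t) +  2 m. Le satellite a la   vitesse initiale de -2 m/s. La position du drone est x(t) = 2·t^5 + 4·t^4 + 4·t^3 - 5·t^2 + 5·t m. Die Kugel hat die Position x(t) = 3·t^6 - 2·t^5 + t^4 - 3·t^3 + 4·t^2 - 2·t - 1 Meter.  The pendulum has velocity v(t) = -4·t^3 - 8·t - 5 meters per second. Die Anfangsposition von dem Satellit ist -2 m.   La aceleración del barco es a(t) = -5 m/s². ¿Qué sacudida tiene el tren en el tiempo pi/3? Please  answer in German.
Um dies zu lösen, müssen wir 3 Ableitungen unserer Gleichung für die Position x(t) = 6·cos(3·t) + 2 nehmen. Die Ableitung von der Position ergibt die Geschwindigkeit: v(t) = -18·sin(3·t). Durch Ableiten von der Geschwindigkeit erhalten wir die Beschleunigung: a(t) = -54·cos(3·t). Die Ableitung von der Beschleunigung ergibt den Ruck: j(t) = 162·sin(3·t). Wir haben den Ruck j(t) = 162·sin(3·t). Durch Einsetzen von t = pi/3: j(pi/3) = 0.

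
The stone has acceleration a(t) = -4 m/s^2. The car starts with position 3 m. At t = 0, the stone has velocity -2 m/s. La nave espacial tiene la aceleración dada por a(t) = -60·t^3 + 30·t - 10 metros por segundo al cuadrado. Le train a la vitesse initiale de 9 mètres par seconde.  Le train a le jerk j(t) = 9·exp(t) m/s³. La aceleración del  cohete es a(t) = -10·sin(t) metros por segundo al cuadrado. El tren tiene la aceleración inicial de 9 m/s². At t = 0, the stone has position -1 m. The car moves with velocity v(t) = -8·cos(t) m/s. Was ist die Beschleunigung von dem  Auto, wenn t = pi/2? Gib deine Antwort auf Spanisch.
Partiendo de la velocidad v(t) = -8·cos(t), tomamos 1 derivada. Derivando la velocidad, obtenemos la aceleración: a(t) = 8·sin(t). De la ecuación de la aceleración a(t) = 8·sin(t), sustituimos t = pi/2 para obtener a = 8.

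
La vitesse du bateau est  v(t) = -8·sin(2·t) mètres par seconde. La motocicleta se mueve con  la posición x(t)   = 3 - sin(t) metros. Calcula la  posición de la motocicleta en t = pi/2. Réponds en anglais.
Using x(t) = 3 - sin(t) and substituting t = pi/2, we find x = 2.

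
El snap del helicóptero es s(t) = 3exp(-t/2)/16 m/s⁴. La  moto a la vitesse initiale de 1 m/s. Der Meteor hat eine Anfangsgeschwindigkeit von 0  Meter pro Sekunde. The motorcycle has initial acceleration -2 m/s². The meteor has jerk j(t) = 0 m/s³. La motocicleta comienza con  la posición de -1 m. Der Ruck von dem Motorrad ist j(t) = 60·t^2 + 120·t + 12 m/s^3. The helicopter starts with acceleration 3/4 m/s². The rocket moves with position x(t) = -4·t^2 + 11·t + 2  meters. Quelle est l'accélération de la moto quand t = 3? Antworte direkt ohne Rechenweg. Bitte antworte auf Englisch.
The answer is 1114.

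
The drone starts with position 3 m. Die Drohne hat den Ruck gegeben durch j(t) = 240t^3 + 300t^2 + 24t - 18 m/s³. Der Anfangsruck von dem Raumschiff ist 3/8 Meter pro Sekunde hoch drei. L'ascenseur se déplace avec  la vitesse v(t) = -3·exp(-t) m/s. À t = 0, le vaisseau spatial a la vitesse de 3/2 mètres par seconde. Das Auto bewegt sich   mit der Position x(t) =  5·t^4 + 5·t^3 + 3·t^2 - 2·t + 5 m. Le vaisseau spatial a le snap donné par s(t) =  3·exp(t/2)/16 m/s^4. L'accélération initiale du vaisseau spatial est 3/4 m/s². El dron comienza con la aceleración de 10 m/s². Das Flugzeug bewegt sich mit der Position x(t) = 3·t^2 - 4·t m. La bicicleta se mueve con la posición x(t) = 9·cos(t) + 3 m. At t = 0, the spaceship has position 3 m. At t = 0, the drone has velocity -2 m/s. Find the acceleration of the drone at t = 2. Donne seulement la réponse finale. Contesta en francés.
L'accélération à t = 2 est a = 1782.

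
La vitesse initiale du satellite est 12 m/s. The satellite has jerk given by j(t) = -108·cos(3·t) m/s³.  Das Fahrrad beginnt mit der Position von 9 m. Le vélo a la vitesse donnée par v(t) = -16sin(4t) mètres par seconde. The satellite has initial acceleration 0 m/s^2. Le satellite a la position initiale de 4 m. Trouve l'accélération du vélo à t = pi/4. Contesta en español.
Para resolver esto, necesitamos tomar 1 derivada de nuestra ecuación de la velocidad v(t) = -16·sin(4·t). Derivando la velocidad, obtenemos la aceleración: a(t) = -64·cos(4·t). Usando a(t) = -64·cos(4·t) y sustituyendo t = pi/4, encontramos a = 64.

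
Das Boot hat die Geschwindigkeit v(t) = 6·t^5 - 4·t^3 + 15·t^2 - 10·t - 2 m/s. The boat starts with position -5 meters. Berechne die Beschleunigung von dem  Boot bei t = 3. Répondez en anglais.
Starting from velocity v(t) = 6·t^5 - 4·t^3 + 15·t^2 - 10·t - 2, we take 1 derivative. Differentiating velocity, we get acceleration: a(t) = 30·t^4 - 12·t^2 + 30·t - 10. Using a(t) = 30·t^4 - 12·t^2 + 30·t - 10 and substituting t = 3, we find a = 2402.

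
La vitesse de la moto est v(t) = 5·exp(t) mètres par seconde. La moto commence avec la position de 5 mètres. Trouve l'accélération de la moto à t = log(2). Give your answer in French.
Pour résoudre ceci, nous devons prendre 1 dérivée de notre équation de la vitesse v(t) = 5·exp(t). En dérivant la vitesse, nous obtenons l'accélération: a(t) = 5·exp(t). En utilisant a(t) = 5·exp(t) et en substituant t = log(2), nous trouvons a = 10.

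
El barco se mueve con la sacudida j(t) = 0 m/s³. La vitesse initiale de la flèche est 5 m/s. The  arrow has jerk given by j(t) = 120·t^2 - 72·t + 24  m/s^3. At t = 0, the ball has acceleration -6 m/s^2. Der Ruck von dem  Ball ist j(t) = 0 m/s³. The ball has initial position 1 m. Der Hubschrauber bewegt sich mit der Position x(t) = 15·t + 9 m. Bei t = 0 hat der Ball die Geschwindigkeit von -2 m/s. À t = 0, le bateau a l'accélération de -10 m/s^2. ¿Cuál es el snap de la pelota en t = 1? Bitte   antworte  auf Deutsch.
Ausgehend von dem Ruck j(t) = 0, nehmen wir 1 Ableitung. Mit d/dt von j(t) finden wir s(t) = 0. Aus der Gleichung für den Snap s(t) = 0, setzen wir t = 1 ein und erhalten s = 0.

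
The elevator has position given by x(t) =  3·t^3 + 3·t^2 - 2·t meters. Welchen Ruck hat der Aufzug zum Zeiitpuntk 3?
Um dies zu lösen, müssen wir 3 Ableitungen unserer Gleichung für die Position x(t) = 3·t^3 + 3·t^2 - 2·t nehmen. Mit d/dt von x(t) finden wir v(t) = 9·t^2 + 6·t - 2. Durch Ableiten von der Geschwindigkeit erhalten wir die Beschleunigung: a(t) = 18·t + 6. Die Ableitung von der Beschleunigung ergibt den Ruck: j(t) = 18. Aus der Gleichung für den Ruck j(t) = 18, setzen wir t = 3 ein und erhalten j = 18.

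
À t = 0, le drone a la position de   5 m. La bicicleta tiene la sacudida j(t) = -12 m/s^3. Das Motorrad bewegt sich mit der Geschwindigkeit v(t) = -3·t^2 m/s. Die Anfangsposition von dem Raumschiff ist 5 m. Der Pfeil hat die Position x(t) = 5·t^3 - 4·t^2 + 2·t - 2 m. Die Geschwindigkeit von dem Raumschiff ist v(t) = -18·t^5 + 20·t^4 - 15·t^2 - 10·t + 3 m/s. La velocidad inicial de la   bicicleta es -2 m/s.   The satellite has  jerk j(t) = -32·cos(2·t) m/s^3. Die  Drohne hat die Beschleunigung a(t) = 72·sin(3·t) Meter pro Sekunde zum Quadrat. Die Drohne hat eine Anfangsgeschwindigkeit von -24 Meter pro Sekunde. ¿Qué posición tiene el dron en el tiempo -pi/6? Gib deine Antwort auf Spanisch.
Debemos encontrar la antiderivada de nuestra ecuación de la aceleración a(t) = 72·sin(3·t) 2 veces. La integral de la aceleración es la velocidad. Usando v(0) = -24, obtenemos v(t) = -24·cos(3·t). La integral de la velocidad, con x(0) = 5, da la posición: x(t) = 5 - 8·sin(3·t). De la ecuación de la posición x(t) = 5 - 8·sin(3·t), sustituimos t = -pi/6 para obtener x = 13.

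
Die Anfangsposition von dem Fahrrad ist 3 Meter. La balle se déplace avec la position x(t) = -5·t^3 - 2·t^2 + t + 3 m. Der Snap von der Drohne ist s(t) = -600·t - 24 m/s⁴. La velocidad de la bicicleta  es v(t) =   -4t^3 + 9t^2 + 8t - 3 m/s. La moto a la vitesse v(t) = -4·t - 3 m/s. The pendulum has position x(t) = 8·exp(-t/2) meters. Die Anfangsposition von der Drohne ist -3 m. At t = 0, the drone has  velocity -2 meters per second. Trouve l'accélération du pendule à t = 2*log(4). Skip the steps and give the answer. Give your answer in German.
Die Antwort ist 1/2.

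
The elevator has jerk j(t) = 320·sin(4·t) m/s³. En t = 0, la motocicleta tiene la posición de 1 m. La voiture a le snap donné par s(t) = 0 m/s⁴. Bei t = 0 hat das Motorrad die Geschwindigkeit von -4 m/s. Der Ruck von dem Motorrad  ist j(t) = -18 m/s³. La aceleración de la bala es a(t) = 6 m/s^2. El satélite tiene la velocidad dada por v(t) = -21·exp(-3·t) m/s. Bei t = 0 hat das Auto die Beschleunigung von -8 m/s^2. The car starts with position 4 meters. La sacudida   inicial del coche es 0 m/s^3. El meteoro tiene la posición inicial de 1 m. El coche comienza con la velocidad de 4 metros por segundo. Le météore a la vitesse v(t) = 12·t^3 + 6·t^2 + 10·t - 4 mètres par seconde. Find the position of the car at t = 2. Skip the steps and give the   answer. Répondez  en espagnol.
x(2) = -4.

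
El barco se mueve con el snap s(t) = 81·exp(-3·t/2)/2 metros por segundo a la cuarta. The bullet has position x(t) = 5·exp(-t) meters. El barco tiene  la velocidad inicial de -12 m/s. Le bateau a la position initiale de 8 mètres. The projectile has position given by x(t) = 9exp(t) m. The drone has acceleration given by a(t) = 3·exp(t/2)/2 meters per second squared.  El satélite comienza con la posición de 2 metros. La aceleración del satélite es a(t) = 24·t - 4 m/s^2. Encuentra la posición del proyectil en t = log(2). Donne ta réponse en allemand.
Wir haben die Position x(t) = 9·exp(t). Durch Einsetzen von t = log(2): x(log(2)) = 18.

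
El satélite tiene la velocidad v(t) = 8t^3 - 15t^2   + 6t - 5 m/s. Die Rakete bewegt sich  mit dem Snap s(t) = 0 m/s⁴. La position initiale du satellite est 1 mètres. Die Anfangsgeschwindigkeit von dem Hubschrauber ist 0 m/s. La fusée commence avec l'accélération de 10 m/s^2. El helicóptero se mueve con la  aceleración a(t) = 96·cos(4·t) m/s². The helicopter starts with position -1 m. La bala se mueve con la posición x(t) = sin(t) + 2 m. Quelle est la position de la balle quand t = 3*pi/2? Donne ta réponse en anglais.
From the given position equation x(t) = sin(t) + 2, we substitute t = 3*pi/2 to get x = 1.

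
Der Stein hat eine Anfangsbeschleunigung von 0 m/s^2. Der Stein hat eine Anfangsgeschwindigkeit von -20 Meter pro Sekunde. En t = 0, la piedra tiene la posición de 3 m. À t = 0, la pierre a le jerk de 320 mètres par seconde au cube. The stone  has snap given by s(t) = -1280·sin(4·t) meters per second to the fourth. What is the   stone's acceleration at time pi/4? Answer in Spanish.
Necesitamos integrar nuestra ecuación del snap s(t) = -1280·sin(4·t) 2 veces. La antiderivada del snap, con j(0) = 320, da la sacudida: j(t) = 320·cos(4·t). La integral de la sacudida es la aceleración. Usando a(0) = 0, obtenemos a(t) = 80·sin(4·t). De la ecuación de la aceleración a(t) = 80·sin(4·t), sustituimos t = pi/4 para obtener a = 0.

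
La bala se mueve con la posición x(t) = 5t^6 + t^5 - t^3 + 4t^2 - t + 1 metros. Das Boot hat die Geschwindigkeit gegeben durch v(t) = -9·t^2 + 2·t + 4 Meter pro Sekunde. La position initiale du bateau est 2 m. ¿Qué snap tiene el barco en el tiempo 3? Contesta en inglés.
Starting from velocity v(t) = -9·t^2 + 2·t + 4, we take 3 derivatives. The derivative of velocity gives acceleration: a(t) = 2 - 18·t. Taking d/dt of a(t), we find j(t) = -18. Taking d/dt of j(t), we find s(t) = 0. We have snap s(t) = 0. Substituting t = 3: s(3) = 0.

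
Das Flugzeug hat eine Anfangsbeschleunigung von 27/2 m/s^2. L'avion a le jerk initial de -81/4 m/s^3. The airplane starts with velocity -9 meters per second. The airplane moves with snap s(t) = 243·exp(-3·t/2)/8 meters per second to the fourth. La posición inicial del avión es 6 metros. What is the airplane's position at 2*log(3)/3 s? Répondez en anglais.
To find the answer, we compute 4 integrals of s(t) = 243·exp(-3·t/2)/8. Integrating snap and using the initial condition j(0) = -81/4, we get j(t) = -81·exp(-3·t/2)/4. Integrating jerk and using the initial condition a(0) = 27/2, we get a(t) = 27·exp(-3·t/2)/2. Taking ∫a(t)dt and applying v(0) = -9, we find v(t) = -9·exp(-3·t/2). The antiderivative of velocity, with x(0) = 6, gives position: x(t) = 6·exp(-3·t/2). From the given position equation x(t) = 6·exp(-3·t/2), we substitute t = 2*log(3)/3 to get x = 2.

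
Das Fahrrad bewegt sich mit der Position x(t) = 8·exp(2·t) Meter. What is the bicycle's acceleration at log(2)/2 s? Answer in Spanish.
Partiendo de la posición x(t) = 8·exp(2·t), tomamos 2 derivadas. Tomando d/dt de x(t), encontramos v(t) = 16·exp(2·t). Tomando d/dt de v(t), encontramos a(t) = 32·exp(2·t). De la ecuación de la aceleración a(t) = 32·exp(2·t), sustituimos t = log(2)/2 para obtener a = 64.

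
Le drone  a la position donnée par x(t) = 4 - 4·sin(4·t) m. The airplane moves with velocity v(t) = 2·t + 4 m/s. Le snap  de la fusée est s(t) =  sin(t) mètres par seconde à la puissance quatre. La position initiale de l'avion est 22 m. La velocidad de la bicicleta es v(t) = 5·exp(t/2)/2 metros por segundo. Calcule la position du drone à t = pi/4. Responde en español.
Tenemos la posición x(t) = 4 - 4·sin(4·t). Sustituyendo t = pi/4: x(pi/4) = 4.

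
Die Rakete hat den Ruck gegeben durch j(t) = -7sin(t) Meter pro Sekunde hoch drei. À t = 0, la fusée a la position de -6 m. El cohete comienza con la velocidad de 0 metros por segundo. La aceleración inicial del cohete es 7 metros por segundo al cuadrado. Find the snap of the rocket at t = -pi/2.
We must differentiate our jerk equation j(t) = -7·sin(t) 1 time. Differentiating jerk, we get snap: s(t) = -7·cos(t). From the given snap equation s(t) = -7·cos(t), we substitute t = -pi/2 to get s = 0.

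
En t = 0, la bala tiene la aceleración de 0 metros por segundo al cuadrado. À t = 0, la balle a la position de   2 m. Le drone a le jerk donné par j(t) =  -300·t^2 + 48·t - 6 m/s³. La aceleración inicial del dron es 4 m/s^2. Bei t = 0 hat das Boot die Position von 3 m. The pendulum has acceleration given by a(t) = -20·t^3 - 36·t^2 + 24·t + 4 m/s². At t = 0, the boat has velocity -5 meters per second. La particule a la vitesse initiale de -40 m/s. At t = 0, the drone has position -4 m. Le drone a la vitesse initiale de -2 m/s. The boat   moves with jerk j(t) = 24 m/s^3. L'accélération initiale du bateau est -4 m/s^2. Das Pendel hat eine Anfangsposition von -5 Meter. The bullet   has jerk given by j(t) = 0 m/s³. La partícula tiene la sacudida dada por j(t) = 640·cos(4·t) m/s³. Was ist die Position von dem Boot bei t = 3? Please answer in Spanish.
Partiendo de la sacudida j(t) = 24, tomamos 3 integrales. Integrando la sacudida y usando la condición inicial a(0) = -4, obtenemos a(t) = 24·t - 4. Tomando ∫a(t)dt y aplicando v(0) = -5, encontramos v(t) = 12·t^2 - 4·t - 5. Tomando ∫v(t)dt y aplicando x(0) = 3, encontramos x(t) = 4·t^3 - 2·t^2 - 5·t + 3. Tenemos la posición x(t) = 4·t^3 - 2·t^2 - 5·t + 3. Sustituyendo t = 3: x(3) = 78.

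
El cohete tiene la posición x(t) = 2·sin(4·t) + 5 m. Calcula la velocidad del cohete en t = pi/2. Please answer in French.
Pour résoudre ceci, nous devons prendre 1 dérivée de notre équation de la position x(t) = 2·sin(4·t) + 5. La dérivée de la position donne la vitesse: v(t) = 8·cos(4·t). De l'équation de la vitesse v(t) = 8·cos(4·t), nous substituons t = pi/2 pour obtenir v = 8.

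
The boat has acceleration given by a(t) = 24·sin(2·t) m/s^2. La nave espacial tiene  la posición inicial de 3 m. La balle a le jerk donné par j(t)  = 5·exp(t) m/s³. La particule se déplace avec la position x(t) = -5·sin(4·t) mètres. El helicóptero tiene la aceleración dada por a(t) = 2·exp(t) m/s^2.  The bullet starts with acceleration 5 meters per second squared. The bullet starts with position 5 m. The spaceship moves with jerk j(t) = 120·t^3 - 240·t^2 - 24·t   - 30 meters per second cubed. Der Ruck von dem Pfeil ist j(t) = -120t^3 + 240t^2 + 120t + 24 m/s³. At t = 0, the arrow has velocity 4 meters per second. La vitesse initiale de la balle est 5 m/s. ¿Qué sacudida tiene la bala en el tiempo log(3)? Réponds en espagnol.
Usando j(t) = 5·exp(t) y sustituyendo t = log(3), encontramos j = 15.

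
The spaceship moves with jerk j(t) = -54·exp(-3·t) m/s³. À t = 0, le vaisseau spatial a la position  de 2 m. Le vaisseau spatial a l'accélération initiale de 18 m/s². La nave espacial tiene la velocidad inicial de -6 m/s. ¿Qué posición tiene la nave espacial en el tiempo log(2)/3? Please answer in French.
En partant du jerk j(t) = -54·exp(-3·t), nous prenons 3 intégrales. En intégrant le jerk et en utilisant la condition initiale a(0) = 18, nous obtenons a(t) = 18·exp(-3·t). L'intégrale de l'accélération, avec v(0) = -6, donne la vitesse: v(t) = -6·exp(-3·t). L'intégrale de la vitesse est la position. En utilisant x(0) = 2, nous obtenons x(t) = 2·exp(-3·t). De l'équation de la position x(t) = 2·exp(-3·t), nous substituons t = log(2)/3 pour obtenir x = 1.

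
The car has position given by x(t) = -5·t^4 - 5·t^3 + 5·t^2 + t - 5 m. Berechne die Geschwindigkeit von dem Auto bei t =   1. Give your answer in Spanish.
Partiendo de la posición x(t) = -5·t^4 - 5·t^3 + 5·t^2 + t - 5, tomamos 1 derivada. Tomando d/dt de x(t), encontramos v(t) = -20·t^3 - 15·t^2 + 10·t + 1. Tenemos la velocidad v(t) = -20·t^3 - 15·t^2 + 10·t + 1. Sustituyendo t = 1: v(1) = -24.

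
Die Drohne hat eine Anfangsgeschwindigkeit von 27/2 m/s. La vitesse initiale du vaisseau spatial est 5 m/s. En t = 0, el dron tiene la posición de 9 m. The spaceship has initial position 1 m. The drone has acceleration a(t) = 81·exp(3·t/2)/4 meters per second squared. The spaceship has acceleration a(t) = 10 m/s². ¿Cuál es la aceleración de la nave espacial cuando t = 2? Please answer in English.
From the given acceleration equation a(t) = 10, we substitute t = 2 to get a = 10.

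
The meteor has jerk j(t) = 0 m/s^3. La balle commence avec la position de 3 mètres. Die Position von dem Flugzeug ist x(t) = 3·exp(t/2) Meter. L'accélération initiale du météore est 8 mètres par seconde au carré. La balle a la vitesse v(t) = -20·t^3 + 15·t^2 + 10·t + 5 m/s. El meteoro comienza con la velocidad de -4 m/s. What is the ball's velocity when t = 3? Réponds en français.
De l'équation de la vitesse v(t) = -20·t^3 + 15·t^2 + 10·t + 5, nous substituons t = 3 pour obtenir v = -370.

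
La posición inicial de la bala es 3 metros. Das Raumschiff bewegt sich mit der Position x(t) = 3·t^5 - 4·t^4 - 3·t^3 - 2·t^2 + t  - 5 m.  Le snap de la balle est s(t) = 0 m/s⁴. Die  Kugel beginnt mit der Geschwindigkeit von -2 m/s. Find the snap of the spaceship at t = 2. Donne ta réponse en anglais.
We must differentiate our position equation x(t) = 3·t^5 - 4·t^4 - 3·t^3 - 2·t^2 + t - 5 4 times. Differentiating position, we get velocity: v(t) = 15·t^4 - 16·t^3 - 9·t^2 - 4·t + 1. The derivative of velocity gives acceleration: a(t) = 60·t^3 - 48·t^2 - 18·t - 4. Taking d/dt of a(t), we find j(t) = 180·t^2 - 96·t - 18. Differentiating jerk, we get snap: s(t) = 360·t - 96. We have snap s(t) = 360·t - 96. Substituting t = 2: s(2) = 624.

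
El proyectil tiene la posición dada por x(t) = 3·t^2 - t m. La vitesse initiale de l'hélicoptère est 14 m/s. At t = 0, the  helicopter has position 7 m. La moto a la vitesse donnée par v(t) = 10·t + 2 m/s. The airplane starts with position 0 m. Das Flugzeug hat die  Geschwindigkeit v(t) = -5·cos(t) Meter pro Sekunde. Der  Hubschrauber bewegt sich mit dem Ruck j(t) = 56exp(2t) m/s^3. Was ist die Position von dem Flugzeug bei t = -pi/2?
Wir müssen das Integral unserer Gleichung für die Geschwindigkeit v(t) = -5·cos(t) 1-mal finden. Durch Integration von der Geschwindigkeit und Verwendung der Anfangsbedingung x(0) = 0, erhalten wir x(t) = -5·sin(t). Mit x(t) = -5·sin(t) und Einsetzen von t = -pi/2, finden wir x = 5.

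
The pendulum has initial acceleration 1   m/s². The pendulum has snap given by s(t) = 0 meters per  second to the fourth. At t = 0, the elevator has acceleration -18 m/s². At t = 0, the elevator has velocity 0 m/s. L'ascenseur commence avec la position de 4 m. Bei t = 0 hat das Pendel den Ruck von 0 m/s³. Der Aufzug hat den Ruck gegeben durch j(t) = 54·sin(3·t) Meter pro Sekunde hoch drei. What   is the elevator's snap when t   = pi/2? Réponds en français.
Nous devons dériver notre équation du jerk j(t) = 54·sin(3·t) 1 fois. La dérivée du jerk donne le snap: s(t) = 162·cos(3·t). Nous avons le snap s(t) = 162·cos(3·t). En substituant t = pi/2: s(pi/2) = 0.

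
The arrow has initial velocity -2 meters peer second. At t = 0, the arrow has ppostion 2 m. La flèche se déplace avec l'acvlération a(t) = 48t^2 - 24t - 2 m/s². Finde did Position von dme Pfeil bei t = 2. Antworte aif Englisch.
To solve this, we need to take 2 antiderivatives of our acceleration equation a(t) = 48·t^2 - 24·t - 2. Finding the integral of a(t) and using v(0) = -2: v(t) = 16·t^3 - 12·t^2 - 2·t - 2. The antiderivative of velocity, with x(0) = 2, gives position: x(t) = 4·t^4 - 4·t^3 - t^2 - 2·t + 2. Using x(t) = 4·t^4 - 4·t^3 - t^2 - 2·t + 2 and substituting t = 2, we find x = 26.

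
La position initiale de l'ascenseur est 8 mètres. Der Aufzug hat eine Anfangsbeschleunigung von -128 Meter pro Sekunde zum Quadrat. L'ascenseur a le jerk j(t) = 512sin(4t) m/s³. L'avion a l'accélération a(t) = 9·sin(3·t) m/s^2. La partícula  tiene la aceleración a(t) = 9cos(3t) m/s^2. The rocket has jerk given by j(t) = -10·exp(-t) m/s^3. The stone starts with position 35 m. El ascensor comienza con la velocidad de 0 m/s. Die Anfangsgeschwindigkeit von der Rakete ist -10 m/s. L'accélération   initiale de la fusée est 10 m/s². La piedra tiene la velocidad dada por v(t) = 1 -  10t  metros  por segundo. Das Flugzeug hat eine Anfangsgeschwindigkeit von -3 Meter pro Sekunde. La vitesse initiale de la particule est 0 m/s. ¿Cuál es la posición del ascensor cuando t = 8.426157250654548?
Necesitamos integrar nuestra ecuación de la sacudida j(t) = 512·sin(4·t) 3 veces. La antiderivada de la sacudida, con a(0) = -128, da la aceleración: a(t) = -128·cos(4·t). Tomando ∫a(t)dt y aplicando v(0) = 0, encontramos v(t) = -32·sin(4·t). Tomando ∫v(t)dt y aplicando x(0) = 8, encontramos x(t) = 8·cos(4·t). Tenemos la posición x(t) = 8·cos(4·t). Sustituyendo t = 8.426157250654548: x(8.426157250654548) = -5.26247241334803.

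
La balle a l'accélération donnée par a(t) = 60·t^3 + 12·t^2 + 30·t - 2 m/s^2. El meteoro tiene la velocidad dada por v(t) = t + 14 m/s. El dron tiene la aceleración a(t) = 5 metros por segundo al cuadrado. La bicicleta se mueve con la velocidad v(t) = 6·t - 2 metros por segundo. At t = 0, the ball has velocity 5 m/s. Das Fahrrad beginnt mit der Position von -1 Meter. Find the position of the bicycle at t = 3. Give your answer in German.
Wir müssen unsere Gleichung für die Geschwindigkeit v(t) = 6·t - 2 1-mal integrieren. Durch Integration von der Geschwindigkeit und Verwendung der Anfangsbedingung x(0) = -1, erhalten wir x(t) = 3·t^2 - 2·t - 1. Wir haben die Position x(t) = 3·t^2 - 2·t - 1. Durch Einsetzen von t = 3: x(3) = 20.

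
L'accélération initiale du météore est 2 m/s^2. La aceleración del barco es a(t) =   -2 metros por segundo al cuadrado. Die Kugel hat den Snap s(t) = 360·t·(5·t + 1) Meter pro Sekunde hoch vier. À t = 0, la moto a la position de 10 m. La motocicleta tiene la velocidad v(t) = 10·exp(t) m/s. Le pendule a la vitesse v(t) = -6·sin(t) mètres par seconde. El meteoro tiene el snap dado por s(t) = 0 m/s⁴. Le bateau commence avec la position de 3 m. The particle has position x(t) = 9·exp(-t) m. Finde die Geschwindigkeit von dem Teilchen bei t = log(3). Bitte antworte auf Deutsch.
Ausgehend von der Position x(t) = 9·exp(-t), nehmen wir 1 Ableitung. Mit d/dt von x(t) finden wir v(t) = -9·exp(-t). Wir haben die Geschwindigkeit v(t) = -9·exp(-t). Durch Einsetzen von t = log(3): v(log(3)) = -3.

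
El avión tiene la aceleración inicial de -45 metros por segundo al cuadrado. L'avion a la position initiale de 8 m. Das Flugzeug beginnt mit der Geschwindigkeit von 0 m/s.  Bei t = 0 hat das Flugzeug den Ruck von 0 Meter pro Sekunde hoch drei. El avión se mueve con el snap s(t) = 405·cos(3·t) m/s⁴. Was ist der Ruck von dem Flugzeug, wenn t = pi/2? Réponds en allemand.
Um dies zu lösen, müssen wir 1 Integral unserer Gleichung für den Snap s(t) = 405·cos(3·t) finden. Die Stammfunktion von dem Snap ist der Ruck. Mit j(0) = 0 erhalten wir j(t) = 135·sin(3·t). Mit j(t) = 135·sin(3·t) und Einsetzen von t = pi/2, finden wir j = -135.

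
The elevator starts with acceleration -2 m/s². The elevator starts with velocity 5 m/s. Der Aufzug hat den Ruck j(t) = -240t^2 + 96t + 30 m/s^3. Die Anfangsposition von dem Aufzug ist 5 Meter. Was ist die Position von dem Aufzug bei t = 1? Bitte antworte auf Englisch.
To solve this, we need to take 3 integrals of our jerk equation j(t) = -240·t^2 + 96·t + 30. The integral of jerk is acceleration. Using a(0) = -2, we get a(t) = -80·t^3 + 48·t^2 + 30·t - 2. Finding the antiderivative of a(t) and using v(0) = 5: v(t) = -20·t^4 + 16·t^3 + 15·t^2 - 2·t + 5. The antiderivative of velocity, with x(0) = 5, gives position: x(t) = -4·t^5 + 4·t^4 + 5·t^3 - t^2 + 5·t + 5. We have position x(t) = -4·t^5 + 4·t^4 + 5·t^3 - t^2 + 5·t + 5. Substituting t = 1: x(1) = 14.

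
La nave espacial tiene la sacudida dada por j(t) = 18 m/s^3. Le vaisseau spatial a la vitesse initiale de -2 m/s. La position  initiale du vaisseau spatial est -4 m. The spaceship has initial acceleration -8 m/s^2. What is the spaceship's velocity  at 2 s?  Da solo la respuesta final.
v(2) = 18.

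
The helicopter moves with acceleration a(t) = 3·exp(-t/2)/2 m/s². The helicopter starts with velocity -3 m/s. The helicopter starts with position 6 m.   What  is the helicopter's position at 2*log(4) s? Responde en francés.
Pour résoudre ceci, nous devons prendre 2 primitives de notre équation de l'accélération a(t) = 3·exp(-t/2)/2. En intégrant l'accélération et en utilisant la condition initiale v(0) = -3, nous obtenons v(t) = -3·exp(-t/2). La primitive de la vitesse est la position. En utilisant x(0) = 6, nous obtenons x(t) = 6·exp(-t/2). Nous avons la position x(t) = 6·exp(-t/2). En substituant t = 2*log(4): x(2*log(4)) = 3/2.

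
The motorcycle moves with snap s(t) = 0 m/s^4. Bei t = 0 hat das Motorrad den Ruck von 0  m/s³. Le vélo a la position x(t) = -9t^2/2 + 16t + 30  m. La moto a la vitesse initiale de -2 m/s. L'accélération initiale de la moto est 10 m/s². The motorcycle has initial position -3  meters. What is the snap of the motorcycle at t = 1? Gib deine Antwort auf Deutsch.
Aus der Gleichung für den Snap s(t) = 0, setzen wir t = 1 ein und erhalten s = 0.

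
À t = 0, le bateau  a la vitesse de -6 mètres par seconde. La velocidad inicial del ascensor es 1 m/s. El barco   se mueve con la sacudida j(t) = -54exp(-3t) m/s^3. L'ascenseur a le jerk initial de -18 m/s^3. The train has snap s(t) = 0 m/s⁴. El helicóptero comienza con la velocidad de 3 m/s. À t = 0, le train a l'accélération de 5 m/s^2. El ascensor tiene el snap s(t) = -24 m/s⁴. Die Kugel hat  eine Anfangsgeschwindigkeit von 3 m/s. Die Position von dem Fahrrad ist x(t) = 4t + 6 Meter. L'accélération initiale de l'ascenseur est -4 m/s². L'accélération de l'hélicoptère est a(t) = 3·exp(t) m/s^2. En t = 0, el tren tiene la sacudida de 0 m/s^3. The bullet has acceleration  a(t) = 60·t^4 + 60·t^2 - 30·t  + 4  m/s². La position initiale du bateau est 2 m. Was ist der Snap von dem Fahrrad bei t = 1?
Wir müssen unsere Gleichung für die Position x(t) = 4·t + 6 4-mal ableiten. Durch Ableiten von der Position erhalten wir die Geschwindigkeit: v(t) = 4. Die Ableitung von der Geschwindigkeit ergibt die Beschleunigung: a(t) = 0. Durch Ableiten von der Beschleunigung erhalten wir den Ruck: j(t) = 0. Mit d/dt von j(t) finden wir s(t) = 0. Aus der Gleichung für den Snap s(t) = 0, setzen wir t = 1 ein und erhalten s = 0.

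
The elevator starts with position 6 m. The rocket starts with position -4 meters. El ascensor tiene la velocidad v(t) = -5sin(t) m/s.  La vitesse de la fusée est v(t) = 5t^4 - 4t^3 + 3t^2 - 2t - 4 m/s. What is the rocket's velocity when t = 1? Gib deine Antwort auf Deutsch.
Mit v(t) = 5·t^4 - 4·t^3 + 3·t^2 - 2·t - 4 und Einsetzen von t = 1, finden wir v = -2.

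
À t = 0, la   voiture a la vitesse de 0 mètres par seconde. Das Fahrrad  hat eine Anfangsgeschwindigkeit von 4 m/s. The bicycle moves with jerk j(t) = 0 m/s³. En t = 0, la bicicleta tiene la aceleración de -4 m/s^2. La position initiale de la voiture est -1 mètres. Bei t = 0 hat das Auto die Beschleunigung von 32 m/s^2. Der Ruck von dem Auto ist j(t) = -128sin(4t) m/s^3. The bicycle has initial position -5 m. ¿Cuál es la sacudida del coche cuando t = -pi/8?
De la ecuación de la sacudida j(t) = -128·sin(4·t), sustituimos t = -pi/8 para obtener j = 128.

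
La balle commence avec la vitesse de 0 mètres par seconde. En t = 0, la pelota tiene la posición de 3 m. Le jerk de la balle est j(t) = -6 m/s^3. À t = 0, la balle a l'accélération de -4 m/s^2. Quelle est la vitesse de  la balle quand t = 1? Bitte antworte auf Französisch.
Pour résoudre ceci, nous devons prendre 2 primitives de notre équation du jerk j(t) = -6. La primitive du jerk, avec a(0) = -4, donne l'accélération: a(t) = -6·t - 4. En intégrant l'accélération et en utilisant la condition initiale v(0) = 0, nous obtenons v(t) = t·(-3·t - 4). En utilisant v(t) = t·(-3·t - 4) et en substituant t = 1, nous trouvons v = -7.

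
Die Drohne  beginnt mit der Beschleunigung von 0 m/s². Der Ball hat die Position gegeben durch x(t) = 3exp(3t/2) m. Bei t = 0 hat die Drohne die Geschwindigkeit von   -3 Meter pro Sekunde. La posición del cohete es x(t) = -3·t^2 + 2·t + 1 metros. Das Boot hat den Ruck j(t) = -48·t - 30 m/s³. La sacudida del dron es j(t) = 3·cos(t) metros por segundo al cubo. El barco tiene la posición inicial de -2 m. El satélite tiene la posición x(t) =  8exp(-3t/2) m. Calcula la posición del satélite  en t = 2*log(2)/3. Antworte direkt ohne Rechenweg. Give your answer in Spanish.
x(2*log(2)/3) = 4.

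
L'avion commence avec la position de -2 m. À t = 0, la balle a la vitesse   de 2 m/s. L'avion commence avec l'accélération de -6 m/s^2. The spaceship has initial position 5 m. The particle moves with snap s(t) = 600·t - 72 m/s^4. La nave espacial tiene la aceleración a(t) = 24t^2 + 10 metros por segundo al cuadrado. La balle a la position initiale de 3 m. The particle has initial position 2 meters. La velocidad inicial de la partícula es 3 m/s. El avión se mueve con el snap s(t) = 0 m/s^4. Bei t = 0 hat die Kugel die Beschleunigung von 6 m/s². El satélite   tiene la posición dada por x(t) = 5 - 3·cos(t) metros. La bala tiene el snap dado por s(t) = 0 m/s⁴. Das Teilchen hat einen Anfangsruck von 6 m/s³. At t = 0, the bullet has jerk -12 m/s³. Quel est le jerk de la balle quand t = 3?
En partant du snap s(t) = 0, nous prenons 1 intégrale. En prenant ∫s(t)dt et en appliquant j(0) = -12, nous trouvons j(t) = -12. En utilisant j(t) = -12 et en substituant t = 3, nous trouvons j = -12.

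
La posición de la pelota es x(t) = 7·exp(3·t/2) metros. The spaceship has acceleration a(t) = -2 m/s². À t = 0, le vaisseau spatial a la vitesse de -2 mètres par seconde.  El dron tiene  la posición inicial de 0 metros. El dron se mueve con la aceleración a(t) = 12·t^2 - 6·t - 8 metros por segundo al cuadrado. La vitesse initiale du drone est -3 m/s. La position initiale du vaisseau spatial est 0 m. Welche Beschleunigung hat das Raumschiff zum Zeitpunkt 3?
Aus der Gleichung für die Beschleunigung a(t) = -2, setzen wir t = 3 ein und erhalten a = -2.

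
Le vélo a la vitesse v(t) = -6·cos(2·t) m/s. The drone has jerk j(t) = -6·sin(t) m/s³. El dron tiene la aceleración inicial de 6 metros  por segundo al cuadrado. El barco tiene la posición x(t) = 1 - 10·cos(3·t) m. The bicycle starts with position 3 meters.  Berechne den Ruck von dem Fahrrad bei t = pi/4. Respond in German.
Wir müssen unsere Gleichung für die Geschwindigkeit v(t) = -6·cos(2·t) 2-mal ableiten. Mit d/dt von v(t) finden wir a(t) = 12·sin(2·t). Durch Ableiten von der Beschleunigung erhalten wir den Ruck: j(t) = 24·cos(2·t). Aus der Gleichung für den Ruck j(t) = 24·cos(2·t), setzen wir t = pi/4 ein und erhalten j = 0.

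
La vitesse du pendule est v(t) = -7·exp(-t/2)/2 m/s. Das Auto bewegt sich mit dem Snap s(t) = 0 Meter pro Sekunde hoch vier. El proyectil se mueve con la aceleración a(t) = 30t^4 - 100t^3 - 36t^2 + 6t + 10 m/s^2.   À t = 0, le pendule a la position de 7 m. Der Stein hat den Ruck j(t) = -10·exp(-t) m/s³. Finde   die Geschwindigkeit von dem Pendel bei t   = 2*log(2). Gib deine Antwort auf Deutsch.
Mit v(t) = -7·exp(-t/2)/2 und Einsetzen von t = 2*log(2), finden wir v = -7/4.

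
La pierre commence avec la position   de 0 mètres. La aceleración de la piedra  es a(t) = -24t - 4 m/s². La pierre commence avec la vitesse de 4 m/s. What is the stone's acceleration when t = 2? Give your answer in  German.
Aus der Gleichung für die Beschleunigung a(t) = -24·t - 4, setzen wir t = 2 ein und erhalten a = -52.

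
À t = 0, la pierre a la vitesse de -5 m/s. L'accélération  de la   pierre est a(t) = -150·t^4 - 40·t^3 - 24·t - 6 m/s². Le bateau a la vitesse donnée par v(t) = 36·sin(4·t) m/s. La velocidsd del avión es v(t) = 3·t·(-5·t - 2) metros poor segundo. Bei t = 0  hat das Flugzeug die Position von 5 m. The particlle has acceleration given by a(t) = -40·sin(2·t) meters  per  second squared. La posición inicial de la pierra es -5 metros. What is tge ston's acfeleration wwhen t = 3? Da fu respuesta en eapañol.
De la ecuación de la aceleración a(t) = -150·t^4 - 40·t^3 - 24·t - 6, sustituimos t = 3 para obtener a = -13308.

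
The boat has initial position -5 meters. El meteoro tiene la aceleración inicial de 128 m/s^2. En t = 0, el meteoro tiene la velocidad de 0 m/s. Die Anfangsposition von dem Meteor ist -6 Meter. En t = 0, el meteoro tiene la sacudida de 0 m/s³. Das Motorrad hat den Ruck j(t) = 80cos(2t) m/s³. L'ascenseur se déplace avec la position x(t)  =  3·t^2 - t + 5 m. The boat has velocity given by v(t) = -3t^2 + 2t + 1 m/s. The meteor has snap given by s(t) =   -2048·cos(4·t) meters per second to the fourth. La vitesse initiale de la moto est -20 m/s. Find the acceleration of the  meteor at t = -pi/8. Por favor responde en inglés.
To find the answer, we compute 2 antiderivatives of s(t) = -2048·cos(4·t). The integral of snap, with j(0) = 0, gives jerk: j(t) = -512·sin(4·t). Taking ∫j(t)dt and applying a(0) = 128, we find a(t) = 128·cos(4·t). We have acceleration a(t) = 128·cos(4·t). Substituting t = -pi/8: a(-pi/8) = 0.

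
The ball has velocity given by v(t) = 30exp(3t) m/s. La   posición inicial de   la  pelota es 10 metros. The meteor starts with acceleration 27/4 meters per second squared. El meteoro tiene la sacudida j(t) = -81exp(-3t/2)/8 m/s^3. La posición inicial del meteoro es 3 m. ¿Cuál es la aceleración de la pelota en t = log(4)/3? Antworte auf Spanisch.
Partiendo de la velocidad v(t) = 30·exp(3·t), tomamos 1 derivada. Tomando d/dt de v(t), encontramos a(t) = 90·exp(3·t). Usando a(t) = 90·exp(3·t) y sustituyendo t = log(4)/3, encontramos a = 360.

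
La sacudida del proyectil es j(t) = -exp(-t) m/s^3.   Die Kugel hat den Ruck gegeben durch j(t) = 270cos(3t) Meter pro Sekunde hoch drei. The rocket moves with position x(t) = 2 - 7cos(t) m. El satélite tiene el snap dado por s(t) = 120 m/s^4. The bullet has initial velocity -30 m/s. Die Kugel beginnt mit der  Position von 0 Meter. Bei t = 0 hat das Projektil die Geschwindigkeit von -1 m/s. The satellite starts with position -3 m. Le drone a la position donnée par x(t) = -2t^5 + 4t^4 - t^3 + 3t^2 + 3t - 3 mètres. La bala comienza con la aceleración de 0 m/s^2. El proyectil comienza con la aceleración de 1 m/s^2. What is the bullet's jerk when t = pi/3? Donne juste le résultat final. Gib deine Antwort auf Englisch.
At t = pi/3, j = -270.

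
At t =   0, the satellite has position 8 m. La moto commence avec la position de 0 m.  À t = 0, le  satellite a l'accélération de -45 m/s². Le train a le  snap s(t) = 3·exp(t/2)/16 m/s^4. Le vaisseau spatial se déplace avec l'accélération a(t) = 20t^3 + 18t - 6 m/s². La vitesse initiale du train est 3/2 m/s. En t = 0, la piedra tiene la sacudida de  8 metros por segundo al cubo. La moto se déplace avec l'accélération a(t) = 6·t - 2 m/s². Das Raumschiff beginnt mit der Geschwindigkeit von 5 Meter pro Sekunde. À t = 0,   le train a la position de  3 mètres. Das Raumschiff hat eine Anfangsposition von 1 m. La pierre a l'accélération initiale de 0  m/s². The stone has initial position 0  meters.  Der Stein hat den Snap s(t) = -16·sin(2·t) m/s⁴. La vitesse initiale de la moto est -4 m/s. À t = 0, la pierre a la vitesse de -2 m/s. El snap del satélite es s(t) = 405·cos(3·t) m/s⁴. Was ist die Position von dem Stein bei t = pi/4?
Um dies zu lösen, müssen wir 4 Integrale unserer Gleichung für den Snap s(t) = -16·sin(2·t) finden. Die Stammfunktion von dem Snap ist der Ruck. Mit j(0) = 8 erhalten wir j(t) = 8·cos(2·t). Das Integral von dem Ruck ist die Beschleunigung. Mit a(0) = 0 erhalten wir a(t) = 4·sin(2·t). Die Stammfunktion von der Beschleunigung, mit v(0) = -2, ergibt die Geschwindigkeit: v(t) = -2·cos(2·t). Durch Integration von der Geschwindigkeit und Verwendung der Anfangsbedingung x(0) = 0, erhalten wir x(t) = -sin(2·t). Aus der Gleichung für die Position x(t) = -sin(2·t), setzen wir t = pi/4 ein und erhalten x = -1.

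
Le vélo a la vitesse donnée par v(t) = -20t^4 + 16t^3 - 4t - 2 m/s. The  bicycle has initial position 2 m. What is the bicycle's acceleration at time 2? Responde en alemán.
Wir müssen unsere Gleichung für die Geschwindigkeit v(t) = -20·t^4 + 16·t^3 - 4·t - 2 1-mal ableiten. Durch Ableiten von der Geschwindigkeit erhalten wir die Beschleunigung: a(t) = -80·t^3 + 48·t^2 - 4. Aus der Gleichung für die Beschleunigung a(t) = -80·t^3 + 48·t^2 - 4, setzen wir t = 2 ein und erhalten a = -452.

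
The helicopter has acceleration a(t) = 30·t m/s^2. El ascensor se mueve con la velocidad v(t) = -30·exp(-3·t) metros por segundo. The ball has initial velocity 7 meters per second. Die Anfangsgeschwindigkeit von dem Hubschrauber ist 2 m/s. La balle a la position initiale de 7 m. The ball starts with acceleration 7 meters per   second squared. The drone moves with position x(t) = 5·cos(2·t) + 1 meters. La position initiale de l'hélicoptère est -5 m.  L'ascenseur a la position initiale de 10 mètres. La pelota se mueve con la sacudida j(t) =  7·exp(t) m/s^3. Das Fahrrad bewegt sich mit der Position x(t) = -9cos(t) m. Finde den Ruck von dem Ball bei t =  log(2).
Mit j(t) = 7·exp(t) und Einsetzen von t = log(2), finden wir j = 14.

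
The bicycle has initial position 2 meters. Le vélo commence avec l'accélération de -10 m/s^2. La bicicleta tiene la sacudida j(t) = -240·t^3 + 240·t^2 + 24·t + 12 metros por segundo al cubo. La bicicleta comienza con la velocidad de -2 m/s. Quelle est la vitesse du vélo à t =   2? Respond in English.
We need to integrate our jerk equation j(t) = -240·t^3 + 240·t^2 + 24·t + 12 2 times. The antiderivative of jerk, with a(0) = -10, gives acceleration: a(t) = -60·t^4 + 80·t^3 + 12·t^2 + 12·t - 10. The integral of acceleration, with v(0) = -2, gives velocity: v(t) = -12·t^5 + 20·t^4 + 4·t^3 + 6·t^2 - 10·t - 2. Using v(t) = -12·t^5 + 20·t^4 + 4·t^3 + 6·t^2 - 10·t - 2 and substituting t = 2, we find v = -30.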